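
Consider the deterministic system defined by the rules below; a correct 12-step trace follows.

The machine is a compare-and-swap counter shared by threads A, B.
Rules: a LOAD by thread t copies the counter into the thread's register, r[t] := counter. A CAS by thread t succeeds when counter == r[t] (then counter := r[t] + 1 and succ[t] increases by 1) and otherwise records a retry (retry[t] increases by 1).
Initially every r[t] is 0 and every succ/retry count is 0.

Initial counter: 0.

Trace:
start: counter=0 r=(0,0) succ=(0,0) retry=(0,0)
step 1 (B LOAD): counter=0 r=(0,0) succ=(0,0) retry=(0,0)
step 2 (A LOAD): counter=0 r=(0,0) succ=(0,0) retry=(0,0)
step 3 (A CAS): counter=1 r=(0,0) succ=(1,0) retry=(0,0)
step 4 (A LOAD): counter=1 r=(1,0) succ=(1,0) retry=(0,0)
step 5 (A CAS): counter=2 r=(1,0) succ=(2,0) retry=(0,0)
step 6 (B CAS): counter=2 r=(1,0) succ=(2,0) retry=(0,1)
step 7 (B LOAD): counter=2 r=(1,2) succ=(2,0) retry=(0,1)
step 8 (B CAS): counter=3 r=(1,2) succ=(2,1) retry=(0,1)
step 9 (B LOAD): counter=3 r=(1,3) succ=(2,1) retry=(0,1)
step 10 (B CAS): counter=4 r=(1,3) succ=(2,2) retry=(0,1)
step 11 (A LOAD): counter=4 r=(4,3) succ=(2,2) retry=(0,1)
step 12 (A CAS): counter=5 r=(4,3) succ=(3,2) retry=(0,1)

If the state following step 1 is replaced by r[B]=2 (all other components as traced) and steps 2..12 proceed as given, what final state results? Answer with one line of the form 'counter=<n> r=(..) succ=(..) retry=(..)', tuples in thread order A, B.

counter=6 r=(5,4) succ=(3,3) retry=(0,0)

state after step 1 := counter=0 r=(0,2) succ=(0,0) retry=(0,0)
step 2 (A LOAD): counter=0 r=(0,2) succ=(0,0) retry=(0,0)
step 3 (A CAS): counter=1 r=(0,2) succ=(1,0) retry=(0,0)
step 4 (A LOAD): counter=1 r=(1,2) succ=(1,0) retry=(0,0)
step 5 (A CAS): counter=2 r=(1,2) succ=(2,0) retry=(0,0)
step 6 (B CAS): counter=3 r=(1,2) succ=(2,1) retry=(0,0)
step 7 (B LOAD): counter=3 r=(1,3) succ=(2,1) retry=(0,0)
step 8 (B CAS): counter=4 r=(1,3) succ=(2,2) retry=(0,0)
step 9 (B LOAD): counter=4 r=(1,4) succ=(2,2) retry=(0,0)
step 10 (B CAS): counter=5 r=(1,4) succ=(2,3) retry=(0,0)
step 11 (A LOAD): counter=5 r=(5,4) succ=(2,3) retry=(0,0)
step 12 (A CAS): counter=6 r=(5,4) succ=(3,3) retry=(0,0)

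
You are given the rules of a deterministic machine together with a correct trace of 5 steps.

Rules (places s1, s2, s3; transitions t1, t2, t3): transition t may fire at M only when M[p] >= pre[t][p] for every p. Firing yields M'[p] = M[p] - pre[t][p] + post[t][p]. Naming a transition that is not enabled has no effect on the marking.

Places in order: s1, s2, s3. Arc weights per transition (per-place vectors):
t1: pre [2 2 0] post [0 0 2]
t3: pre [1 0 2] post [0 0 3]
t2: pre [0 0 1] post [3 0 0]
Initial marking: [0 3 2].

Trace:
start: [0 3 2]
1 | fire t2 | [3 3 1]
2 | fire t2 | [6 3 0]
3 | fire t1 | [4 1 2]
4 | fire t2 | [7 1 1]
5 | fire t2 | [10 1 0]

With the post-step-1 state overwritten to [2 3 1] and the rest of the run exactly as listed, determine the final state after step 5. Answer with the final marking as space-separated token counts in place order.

state after step 1 := [2 3 1]
2 | fire t2 | [5 3 0]
3 | fire t1 | [3 1 2]
4 | fire t2 | [6 1 1]
5 | fire t2 | [9 1 0]

9 1 0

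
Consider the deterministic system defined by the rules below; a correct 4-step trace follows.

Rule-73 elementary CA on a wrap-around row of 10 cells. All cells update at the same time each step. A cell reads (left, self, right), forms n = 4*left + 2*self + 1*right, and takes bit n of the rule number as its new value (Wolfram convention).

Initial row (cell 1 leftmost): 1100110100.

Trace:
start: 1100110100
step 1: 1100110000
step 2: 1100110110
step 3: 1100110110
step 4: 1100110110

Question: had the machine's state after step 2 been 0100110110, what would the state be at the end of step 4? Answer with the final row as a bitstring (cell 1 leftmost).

1110110110

state after step 2 := 0100110110
step 3: 0000110110
step 4: 1110110110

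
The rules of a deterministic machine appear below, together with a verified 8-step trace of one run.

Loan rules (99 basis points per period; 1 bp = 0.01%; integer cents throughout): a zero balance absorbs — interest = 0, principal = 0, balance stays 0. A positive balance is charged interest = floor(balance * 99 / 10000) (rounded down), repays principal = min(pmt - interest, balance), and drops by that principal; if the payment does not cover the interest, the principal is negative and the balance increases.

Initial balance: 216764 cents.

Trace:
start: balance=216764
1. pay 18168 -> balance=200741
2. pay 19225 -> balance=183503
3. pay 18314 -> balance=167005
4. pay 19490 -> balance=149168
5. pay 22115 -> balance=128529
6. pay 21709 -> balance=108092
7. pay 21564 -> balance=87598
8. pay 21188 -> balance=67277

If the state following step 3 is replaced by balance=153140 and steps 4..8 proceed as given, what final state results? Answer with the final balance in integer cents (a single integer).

state after step 3 := balance=153140
4. pay 19490 -> balance=135166
5. pay 22115 -> balance=114389
6. pay 21709 -> balance=93812
7. pay 21564 -> balance=73176
8. pay 21188 -> balance=52712

52712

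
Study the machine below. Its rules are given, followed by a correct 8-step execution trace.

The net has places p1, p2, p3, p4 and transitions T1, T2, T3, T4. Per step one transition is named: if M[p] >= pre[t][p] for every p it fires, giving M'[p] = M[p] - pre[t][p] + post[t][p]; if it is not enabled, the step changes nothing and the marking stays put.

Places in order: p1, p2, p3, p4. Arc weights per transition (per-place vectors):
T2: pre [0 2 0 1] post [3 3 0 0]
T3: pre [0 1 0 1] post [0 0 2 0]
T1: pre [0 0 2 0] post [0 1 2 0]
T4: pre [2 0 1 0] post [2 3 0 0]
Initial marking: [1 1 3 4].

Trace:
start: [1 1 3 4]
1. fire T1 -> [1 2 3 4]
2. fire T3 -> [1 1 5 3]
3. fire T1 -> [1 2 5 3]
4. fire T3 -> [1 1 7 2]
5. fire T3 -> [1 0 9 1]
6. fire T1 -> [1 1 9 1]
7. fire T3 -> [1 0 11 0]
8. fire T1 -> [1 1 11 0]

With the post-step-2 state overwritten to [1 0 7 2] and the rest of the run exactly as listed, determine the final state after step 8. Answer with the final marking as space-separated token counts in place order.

1 1 11 0

state after step 2 := [1 0 7 2]
3. fire T1 -> [1 1 7 2]
4. fire T3 -> [1 0 9 1]
5. fire T3 -> [1 0 9 1]
6. fire T1 -> [1 1 9 1]
7. fire T3 -> [1 0 11 0]
8. fire T1 -> [1 1 11 0]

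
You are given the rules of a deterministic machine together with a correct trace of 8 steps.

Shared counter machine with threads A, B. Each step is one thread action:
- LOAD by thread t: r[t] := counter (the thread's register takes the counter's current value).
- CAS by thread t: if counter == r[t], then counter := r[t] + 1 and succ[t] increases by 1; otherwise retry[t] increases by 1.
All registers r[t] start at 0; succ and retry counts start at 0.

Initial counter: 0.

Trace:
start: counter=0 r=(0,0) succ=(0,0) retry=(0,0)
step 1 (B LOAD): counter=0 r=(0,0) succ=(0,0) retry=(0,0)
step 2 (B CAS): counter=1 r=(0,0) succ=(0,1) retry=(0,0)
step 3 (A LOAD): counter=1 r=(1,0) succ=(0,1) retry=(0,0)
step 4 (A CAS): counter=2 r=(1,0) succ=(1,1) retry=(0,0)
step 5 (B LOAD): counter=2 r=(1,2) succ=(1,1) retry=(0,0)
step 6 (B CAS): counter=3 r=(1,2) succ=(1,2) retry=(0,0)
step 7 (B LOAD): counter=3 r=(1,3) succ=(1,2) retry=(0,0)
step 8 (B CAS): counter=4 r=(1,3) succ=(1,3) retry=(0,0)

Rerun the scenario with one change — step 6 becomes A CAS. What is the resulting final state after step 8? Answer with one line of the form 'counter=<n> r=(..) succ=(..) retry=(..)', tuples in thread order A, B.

counter=3 r=(1,2) succ=(1,2) retry=(1,0)

(re-executing from step 6 with the substitution; state before step 6: counter=2 r=(1,2) succ=(1,1) retry=(0,0))
step 6 (A CAS): counter=2 r=(1,2) succ=(1,1) retry=(1,0)
step 7 (B LOAD): counter=2 r=(1,2) succ=(1,1) retry=(1,0)
step 8 (B CAS): counter=3 r=(1,2) succ=(1,2) retry=(1,0)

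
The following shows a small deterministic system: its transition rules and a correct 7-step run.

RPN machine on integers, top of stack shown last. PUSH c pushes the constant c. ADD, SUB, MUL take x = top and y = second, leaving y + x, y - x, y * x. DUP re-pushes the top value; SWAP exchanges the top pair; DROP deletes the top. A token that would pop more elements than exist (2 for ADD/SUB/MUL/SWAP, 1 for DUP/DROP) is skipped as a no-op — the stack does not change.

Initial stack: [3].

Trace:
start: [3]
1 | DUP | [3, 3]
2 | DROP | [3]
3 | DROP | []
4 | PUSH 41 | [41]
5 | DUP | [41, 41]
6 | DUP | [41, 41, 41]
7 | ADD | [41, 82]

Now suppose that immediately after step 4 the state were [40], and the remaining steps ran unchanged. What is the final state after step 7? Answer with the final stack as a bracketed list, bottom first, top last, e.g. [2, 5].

state after step 4 := [40]
5 | DUP | [40, 40]
6 | DUP | [40, 40, 40]
7 | ADD | [40, 80]

[40, 80]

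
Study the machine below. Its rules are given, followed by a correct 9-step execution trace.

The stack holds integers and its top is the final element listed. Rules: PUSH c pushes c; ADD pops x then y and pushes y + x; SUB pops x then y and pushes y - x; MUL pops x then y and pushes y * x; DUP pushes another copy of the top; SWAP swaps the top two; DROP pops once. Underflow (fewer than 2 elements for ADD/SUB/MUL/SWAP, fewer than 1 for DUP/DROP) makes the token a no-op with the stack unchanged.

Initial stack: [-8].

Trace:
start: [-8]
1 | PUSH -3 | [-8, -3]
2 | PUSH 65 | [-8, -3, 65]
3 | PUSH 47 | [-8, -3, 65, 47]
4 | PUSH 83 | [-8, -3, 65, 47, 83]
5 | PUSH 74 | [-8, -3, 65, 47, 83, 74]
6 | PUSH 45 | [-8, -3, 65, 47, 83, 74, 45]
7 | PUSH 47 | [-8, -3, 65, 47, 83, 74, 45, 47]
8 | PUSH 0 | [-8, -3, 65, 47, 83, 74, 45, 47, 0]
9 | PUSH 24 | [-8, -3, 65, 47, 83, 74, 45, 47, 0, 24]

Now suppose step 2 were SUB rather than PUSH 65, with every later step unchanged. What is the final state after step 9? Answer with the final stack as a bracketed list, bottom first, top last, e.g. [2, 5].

(re-executing from step 2 with the substitution; state before step 2: [-8, -3])
2 | SUB | [-5]
3 | PUSH 47 | [-5, 47]
4 | PUSH 83 | [-5, 47, 83]
5 | PUSH 74 | [-5, 47, 83, 74]
6 | PUSH 45 | [-5, 47, 83, 74, 45]
7 | PUSH 47 | [-5, 47, 83, 74, 45, 47]
8 | PUSH 0 | [-5, 47, 83, 74, 45, 47, 0]
9 | PUSH 24 | [-5, 47, 83, 74, 45, 47, 0, 24]

[-5, 47, 83, 74, 45, 47, 0, 24]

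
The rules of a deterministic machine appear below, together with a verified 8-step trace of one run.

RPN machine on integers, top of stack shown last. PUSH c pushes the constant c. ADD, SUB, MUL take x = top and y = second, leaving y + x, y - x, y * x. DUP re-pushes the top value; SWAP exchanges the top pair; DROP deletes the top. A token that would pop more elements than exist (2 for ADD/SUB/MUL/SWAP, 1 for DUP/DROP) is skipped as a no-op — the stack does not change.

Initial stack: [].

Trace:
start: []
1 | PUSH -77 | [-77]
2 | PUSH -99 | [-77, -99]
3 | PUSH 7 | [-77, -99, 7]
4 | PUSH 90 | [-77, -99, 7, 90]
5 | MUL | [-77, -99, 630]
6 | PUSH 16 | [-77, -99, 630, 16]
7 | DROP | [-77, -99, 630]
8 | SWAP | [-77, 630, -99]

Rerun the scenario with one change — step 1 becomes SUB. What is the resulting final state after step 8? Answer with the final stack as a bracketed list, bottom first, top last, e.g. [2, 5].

(re-executing from step 1 with the substitution; state before step 1: [])
1 | SUB | []
2 | PUSH -99 | [-99]
3 | PUSH 7 | [-99, 7]
4 | PUSH 90 | [-99, 7, 90]
5 | MUL | [-99, 630]
6 | PUSH 16 | [-99, 630, 16]
7 | DROP | [-99, 630]
8 | SWAP | [630, -99]

[630, -99]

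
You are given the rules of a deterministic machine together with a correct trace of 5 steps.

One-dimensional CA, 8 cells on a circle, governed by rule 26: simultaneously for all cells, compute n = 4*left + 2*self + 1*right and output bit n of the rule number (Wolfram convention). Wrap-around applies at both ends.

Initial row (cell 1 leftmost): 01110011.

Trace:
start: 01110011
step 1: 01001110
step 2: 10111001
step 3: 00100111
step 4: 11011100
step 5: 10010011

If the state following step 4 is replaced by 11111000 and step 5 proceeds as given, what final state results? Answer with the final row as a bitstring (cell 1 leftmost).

10000101

state after step 4 := 11111000
step 5: 10000101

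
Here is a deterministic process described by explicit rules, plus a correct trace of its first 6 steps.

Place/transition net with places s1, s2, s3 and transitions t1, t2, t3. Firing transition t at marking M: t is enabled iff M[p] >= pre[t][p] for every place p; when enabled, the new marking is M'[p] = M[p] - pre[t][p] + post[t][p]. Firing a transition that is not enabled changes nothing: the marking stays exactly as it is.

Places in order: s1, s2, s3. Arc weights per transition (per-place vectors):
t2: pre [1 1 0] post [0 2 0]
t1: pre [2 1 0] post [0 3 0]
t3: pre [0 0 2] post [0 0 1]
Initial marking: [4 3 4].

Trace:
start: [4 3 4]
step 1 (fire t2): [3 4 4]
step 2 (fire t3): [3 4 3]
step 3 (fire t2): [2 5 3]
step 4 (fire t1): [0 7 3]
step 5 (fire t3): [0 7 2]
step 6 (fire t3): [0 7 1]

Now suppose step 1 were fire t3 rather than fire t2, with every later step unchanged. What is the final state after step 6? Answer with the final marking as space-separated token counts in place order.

(re-executing from step 1 with the substitution; state before step 1: [4 3 4])
step 1 (fire t3): [4 3 3]
step 2 (fire t3): [4 3 2]
step 3 (fire t2): [3 4 2]
step 4 (fire t1): [1 6 2]
step 5 (fire t3): [1 6 1]
step 6 (fire t3): [1 6 1]

1 6 1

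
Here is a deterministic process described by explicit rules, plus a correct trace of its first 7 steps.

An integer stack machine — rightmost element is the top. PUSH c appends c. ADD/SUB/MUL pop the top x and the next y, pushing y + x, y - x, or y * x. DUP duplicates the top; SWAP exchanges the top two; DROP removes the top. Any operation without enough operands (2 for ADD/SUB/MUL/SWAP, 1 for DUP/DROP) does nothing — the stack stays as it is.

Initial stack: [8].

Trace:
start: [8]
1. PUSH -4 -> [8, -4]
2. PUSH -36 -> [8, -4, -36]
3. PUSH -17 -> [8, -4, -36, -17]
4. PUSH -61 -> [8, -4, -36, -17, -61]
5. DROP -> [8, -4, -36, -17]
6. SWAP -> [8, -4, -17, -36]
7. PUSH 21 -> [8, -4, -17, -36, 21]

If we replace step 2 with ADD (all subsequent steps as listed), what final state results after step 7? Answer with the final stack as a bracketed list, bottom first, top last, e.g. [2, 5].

[-17, 4, 21]

(re-executing from step 2 with the substitution; state before step 2: [8, -4])
2. ADD -> [4]
3. PUSH -17 -> [4, -17]
4. PUSH -61 -> [4, -17, -61]
5. DROP -> [4, -17]
6. SWAP -> [-17, 4]
7. PUSH 21 -> [-17, 4, 21]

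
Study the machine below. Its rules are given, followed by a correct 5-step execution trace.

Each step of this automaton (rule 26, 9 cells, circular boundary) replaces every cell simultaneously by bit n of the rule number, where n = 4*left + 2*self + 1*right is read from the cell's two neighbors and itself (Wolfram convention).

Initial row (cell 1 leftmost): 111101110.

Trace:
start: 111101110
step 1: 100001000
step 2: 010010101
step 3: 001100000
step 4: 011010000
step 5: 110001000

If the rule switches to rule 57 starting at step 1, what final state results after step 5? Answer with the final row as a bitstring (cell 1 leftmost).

010101011

(re-executing steps 1..5 under rule 57; state before step 1: 111101110)
step 1: 100011001
step 2: 011010101
step 3: 110101010
step 4: 101010101
step 5: 010101011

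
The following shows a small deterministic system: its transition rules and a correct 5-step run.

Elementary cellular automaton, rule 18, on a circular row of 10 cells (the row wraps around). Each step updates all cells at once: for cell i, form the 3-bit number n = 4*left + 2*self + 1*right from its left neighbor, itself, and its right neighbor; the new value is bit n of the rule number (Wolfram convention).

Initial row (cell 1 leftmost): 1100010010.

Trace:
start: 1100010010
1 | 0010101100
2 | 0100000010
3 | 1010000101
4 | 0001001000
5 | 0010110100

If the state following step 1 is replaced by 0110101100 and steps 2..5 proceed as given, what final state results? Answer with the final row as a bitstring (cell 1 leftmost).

state after step 1 := 0110101100
2 | 1000000010
3 | 0100000100
4 | 1010001010
5 | 0001010000

0001010000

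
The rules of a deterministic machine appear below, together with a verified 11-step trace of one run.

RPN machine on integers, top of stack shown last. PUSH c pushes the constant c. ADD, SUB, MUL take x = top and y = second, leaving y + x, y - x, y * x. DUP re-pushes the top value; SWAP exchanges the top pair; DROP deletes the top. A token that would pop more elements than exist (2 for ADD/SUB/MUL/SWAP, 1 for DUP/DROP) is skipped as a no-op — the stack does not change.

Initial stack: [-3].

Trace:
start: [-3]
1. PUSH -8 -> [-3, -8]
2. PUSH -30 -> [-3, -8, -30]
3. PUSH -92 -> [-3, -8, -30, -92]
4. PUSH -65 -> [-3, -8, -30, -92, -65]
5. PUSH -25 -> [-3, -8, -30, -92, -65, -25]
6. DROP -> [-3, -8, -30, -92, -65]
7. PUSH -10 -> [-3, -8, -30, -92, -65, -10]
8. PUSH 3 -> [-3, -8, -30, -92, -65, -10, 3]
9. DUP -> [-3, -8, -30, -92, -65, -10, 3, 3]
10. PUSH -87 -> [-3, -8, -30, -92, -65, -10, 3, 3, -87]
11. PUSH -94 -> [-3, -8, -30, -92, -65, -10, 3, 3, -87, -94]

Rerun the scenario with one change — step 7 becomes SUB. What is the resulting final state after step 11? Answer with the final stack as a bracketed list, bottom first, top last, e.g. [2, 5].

[-3, -8, -30, -27, 3, 3, -87, -94]

(re-executing from step 7 with the substitution; state before step 7: [-3, -8, -30, -92, -65])
7. SUB -> [-3, -8, -30, -27]
8. PUSH 3 -> [-3, -8, -30, -27, 3]
9. DUP -> [-3, -8, -30, -27, 3, 3]
10. PUSH -87 -> [-3, -8, -30, -27, 3, 3, -87]
11. PUSH -94 -> [-3, -8, -30, -27, 3, 3, -87, -94]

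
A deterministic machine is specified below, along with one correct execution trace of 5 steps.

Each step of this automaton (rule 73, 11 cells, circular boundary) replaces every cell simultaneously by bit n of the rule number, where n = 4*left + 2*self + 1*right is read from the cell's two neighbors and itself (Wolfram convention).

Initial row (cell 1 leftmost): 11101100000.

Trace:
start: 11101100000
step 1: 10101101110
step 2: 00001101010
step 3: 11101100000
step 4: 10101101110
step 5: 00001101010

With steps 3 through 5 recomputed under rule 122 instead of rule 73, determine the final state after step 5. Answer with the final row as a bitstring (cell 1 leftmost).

01111111101

(re-executing steps 3..5 under rule 122; state before step 3: 00001101010)
step 3: 00011110101
step 4: 10110011010
step 5: 01111111101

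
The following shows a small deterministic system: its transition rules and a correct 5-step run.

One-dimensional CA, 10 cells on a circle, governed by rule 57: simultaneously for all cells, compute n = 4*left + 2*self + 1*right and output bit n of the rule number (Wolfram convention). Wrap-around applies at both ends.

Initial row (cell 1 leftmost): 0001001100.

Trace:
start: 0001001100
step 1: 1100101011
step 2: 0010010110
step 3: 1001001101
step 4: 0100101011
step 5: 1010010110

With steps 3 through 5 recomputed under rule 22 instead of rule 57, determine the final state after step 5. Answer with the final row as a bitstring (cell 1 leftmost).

(re-executing steps 3..5 under rule 22; state before step 3: 0010010110)
step 3: 0111110001
step 4: 0000001011
step 5: 1000011000

1000011000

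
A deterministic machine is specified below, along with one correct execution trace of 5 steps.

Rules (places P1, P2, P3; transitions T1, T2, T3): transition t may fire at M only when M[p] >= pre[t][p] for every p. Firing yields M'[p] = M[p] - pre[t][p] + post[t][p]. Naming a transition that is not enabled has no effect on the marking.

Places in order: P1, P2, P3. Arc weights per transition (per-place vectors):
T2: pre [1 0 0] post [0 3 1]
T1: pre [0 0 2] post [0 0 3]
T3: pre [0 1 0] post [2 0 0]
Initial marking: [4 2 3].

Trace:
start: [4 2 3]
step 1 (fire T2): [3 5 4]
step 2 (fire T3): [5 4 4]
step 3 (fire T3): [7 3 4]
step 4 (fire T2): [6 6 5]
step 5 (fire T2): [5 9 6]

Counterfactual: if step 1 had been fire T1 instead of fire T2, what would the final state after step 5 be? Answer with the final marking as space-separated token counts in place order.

(re-executing from step 1 with the substitution; state before step 1: [4 2 3])
step 1 (fire T1): [4 2 4]
step 2 (fire T3): [6 1 4]
step 3 (fire T3): [8 0 4]
step 4 (fire T2): [7 3 5]
step 5 (fire T2): [6 6 6]

6 6 6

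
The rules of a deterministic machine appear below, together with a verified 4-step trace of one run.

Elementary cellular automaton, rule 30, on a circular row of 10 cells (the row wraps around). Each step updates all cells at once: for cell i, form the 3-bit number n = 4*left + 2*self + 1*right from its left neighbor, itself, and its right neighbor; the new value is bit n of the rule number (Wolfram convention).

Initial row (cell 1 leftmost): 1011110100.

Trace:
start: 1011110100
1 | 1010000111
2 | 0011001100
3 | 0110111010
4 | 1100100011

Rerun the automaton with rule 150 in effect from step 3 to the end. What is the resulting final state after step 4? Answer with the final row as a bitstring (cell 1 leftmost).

1111001111

(re-executing steps 3..4 under rule 150; state before step 3: 0011001100)
3 | 0100110010
4 | 1111001111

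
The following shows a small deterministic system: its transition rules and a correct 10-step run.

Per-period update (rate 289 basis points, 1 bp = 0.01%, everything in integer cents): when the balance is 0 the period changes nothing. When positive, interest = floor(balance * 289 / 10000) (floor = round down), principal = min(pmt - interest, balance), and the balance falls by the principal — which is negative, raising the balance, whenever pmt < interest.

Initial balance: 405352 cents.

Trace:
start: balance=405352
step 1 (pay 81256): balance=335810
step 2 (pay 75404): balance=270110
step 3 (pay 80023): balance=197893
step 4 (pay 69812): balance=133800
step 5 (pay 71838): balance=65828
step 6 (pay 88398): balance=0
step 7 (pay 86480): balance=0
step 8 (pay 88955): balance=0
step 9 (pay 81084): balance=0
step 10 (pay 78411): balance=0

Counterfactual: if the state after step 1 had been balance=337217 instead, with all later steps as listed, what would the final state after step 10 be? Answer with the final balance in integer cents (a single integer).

state after step 1 := balance=337217
step 2 (pay 75404): balance=271558
step 3 (pay 80023): balance=199383
step 4 (pay 69812): balance=135333
step 5 (pay 71838): balance=67406
step 6 (pay 88398): balance=0
step 7 (pay 86480): balance=0
step 8 (pay 88955): balance=0
step 9 (pay 81084): balance=0
step 10 (pay 78411): balance=0

0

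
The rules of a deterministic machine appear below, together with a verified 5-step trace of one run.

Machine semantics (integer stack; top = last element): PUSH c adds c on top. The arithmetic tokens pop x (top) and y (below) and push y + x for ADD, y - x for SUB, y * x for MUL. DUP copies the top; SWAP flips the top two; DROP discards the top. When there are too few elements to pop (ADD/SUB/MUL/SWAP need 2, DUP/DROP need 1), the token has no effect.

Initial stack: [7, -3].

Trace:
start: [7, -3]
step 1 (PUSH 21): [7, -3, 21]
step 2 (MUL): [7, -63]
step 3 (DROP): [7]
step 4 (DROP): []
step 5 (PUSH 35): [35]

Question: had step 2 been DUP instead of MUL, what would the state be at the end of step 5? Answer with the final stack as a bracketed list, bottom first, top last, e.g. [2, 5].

[7, -3, 35]

(re-executing from step 2 with the substitution; state before step 2: [7, -3, 21])
step 2 (DUP): [7, -3, 21, 21]
step 3 (DROP): [7, -3, 21]
step 4 (DROP): [7, -3]
step 5 (PUSH 35): [7, -3, 35]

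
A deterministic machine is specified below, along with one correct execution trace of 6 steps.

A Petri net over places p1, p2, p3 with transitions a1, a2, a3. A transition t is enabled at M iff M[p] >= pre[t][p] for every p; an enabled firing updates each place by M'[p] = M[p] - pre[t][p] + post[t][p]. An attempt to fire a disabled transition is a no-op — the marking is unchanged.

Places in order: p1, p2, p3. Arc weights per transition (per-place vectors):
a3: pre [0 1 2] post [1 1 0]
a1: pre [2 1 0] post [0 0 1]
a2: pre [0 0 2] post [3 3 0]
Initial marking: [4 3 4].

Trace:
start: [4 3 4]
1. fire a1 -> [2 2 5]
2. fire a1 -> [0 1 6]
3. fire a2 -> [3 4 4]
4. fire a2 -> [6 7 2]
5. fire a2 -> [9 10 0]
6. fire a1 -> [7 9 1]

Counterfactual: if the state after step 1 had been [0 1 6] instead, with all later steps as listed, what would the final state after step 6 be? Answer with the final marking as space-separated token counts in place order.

state after step 1 := [0 1 6]
2. fire a1 -> [0 1 6]
3. fire a2 -> [3 4 4]
4. fire a2 -> [6 7 2]
5. fire a2 -> [9 10 0]
6. fire a1 -> [7 9 1]

7 9 1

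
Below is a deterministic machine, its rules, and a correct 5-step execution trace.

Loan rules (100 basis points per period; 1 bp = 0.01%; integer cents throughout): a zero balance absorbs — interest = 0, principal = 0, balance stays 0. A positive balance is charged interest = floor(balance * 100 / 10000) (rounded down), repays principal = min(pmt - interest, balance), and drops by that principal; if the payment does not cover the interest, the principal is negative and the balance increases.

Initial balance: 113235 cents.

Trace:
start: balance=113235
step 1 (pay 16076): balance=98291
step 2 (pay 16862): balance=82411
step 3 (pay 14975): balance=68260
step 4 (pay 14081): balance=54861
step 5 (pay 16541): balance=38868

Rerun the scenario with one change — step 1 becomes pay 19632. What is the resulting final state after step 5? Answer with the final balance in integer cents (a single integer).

(re-executing from step 1 with the substitution; state before step 1: balance=113235)
step 1 (pay 19632): balance=94735
step 2 (pay 16862): balance=78820
step 3 (pay 14975): balance=64633
step 4 (pay 14081): balance=51198
step 5 (pay 16541): balance=35168

35168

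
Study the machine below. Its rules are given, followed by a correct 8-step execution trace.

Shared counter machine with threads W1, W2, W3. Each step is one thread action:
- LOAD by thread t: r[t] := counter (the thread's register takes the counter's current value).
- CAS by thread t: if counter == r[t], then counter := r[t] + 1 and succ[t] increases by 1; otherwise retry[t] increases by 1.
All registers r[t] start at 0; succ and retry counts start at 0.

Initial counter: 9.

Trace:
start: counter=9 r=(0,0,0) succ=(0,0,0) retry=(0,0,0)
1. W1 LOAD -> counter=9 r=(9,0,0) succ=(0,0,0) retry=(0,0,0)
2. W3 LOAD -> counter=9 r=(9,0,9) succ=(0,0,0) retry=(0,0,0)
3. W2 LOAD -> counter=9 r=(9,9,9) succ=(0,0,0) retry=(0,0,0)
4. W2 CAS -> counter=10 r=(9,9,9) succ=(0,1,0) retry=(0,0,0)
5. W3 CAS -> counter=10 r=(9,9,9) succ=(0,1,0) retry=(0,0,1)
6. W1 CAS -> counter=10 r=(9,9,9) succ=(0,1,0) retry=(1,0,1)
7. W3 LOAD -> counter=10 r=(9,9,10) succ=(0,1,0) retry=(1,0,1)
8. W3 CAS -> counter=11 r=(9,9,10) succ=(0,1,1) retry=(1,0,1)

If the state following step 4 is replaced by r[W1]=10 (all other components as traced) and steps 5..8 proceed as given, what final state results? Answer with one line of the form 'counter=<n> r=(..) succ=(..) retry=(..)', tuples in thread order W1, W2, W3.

counter=12 r=(10,9,11) succ=(1,1,1) retry=(0,0,1)

state after step 4 := counter=10 r=(10,9,9) succ=(0,1,0) retry=(0,0,0)
5. W3 CAS -> counter=10 r=(10,9,9) succ=(0,1,0) retry=(0,0,1)
6. W1 CAS -> counter=11 r=(10,9,9) succ=(1,1,0) retry=(0,0,1)
7. W3 LOAD -> counter=11 r=(10,9,11) succ=(1,1,0) retry=(0,0,1)
8. W3 CAS -> counter=12 r=(10,9,11) succ=(1,1,1) retry=(0,0,1)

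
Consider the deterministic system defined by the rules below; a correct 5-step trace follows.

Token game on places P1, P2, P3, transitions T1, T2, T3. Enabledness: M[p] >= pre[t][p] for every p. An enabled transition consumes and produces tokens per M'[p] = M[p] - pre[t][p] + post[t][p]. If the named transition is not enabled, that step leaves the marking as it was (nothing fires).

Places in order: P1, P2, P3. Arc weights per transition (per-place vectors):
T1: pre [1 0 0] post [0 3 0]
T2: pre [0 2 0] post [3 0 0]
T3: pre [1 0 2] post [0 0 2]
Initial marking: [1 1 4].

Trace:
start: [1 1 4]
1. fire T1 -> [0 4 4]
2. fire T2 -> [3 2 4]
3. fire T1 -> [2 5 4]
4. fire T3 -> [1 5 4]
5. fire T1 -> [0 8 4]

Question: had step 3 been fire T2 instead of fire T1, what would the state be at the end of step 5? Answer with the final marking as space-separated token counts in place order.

4 3 4

(re-executing from step 3 with the substitution; state before step 3: [3 2 4])
3. fire T2 -> [6 0 4]
4. fire T3 -> [5 0 4]
5. fire T1 -> [4 3 4]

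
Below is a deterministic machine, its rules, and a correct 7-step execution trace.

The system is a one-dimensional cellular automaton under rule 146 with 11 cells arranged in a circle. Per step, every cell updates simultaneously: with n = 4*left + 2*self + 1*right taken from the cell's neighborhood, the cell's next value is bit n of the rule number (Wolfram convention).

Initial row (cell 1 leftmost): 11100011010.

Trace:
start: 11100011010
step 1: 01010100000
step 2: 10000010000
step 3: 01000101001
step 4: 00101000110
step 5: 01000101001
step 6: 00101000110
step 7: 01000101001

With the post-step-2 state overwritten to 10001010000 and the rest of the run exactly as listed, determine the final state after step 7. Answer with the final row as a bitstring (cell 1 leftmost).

state after step 2 := 10001010000
step 3: 01010001001
step 4: 00001010110
step 5: 00010000001
step 6: 10101000010
step 7: 00000100100

00000100100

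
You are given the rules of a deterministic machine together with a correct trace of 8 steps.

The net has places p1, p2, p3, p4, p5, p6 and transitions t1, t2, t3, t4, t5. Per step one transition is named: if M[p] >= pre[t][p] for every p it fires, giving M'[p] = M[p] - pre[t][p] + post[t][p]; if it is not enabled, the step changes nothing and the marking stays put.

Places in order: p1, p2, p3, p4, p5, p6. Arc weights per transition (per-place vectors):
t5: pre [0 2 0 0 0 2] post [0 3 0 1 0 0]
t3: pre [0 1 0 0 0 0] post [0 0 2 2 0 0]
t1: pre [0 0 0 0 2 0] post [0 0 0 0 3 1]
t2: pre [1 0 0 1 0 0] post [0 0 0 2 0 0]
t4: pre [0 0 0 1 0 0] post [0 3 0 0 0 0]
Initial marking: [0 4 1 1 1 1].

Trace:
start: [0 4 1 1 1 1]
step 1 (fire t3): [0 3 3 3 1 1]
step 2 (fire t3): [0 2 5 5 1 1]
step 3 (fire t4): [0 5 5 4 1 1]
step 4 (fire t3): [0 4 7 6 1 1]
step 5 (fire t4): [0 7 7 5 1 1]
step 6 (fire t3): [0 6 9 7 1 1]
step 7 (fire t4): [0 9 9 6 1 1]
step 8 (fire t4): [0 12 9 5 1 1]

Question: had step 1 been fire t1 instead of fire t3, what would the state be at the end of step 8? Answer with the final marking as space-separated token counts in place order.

0 13 7 3 1 1

(re-executing from step 1 with the substitution; state before step 1: [0 4 1 1 1 1])
step 1 (fire t1): [0 4 1 1 1 1]
step 2 (fire t3): [0 3 3 3 1 1]
step 3 (fire t4): [0 6 3 2 1 1]
step 4 (fire t3): [0 5 5 4 1 1]
step 5 (fire t4): [0 8 5 3 1 1]
step 6 (fire t3): [0 7 7 5 1 1]
step 7 (fire t4): [0 10 7 4 1 1]
step 8 (fire t4): [0 13 7 3 1 1]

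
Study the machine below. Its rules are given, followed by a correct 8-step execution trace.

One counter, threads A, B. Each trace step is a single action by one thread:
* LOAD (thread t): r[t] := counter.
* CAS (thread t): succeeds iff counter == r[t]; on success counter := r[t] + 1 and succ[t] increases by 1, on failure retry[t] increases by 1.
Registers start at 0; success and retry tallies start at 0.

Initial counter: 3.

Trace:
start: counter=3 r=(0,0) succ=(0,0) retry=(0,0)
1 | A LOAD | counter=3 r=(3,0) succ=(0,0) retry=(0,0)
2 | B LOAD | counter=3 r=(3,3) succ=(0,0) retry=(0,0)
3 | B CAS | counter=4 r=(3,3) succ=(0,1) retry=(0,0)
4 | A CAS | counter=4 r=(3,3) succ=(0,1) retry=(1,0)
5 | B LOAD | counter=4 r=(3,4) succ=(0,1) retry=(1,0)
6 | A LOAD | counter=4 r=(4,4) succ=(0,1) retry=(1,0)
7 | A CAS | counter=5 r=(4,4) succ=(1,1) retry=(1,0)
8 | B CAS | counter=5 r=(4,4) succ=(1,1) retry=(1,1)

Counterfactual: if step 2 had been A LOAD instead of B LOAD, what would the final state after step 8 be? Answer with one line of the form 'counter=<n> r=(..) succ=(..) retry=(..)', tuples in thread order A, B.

(re-executing from step 2 with the substitution; state before step 2: counter=3 r=(3,0) succ=(0,0) retry=(0,0))
2 | A LOAD | counter=3 r=(3,0) succ=(0,0) retry=(0,0)
3 | B CAS | counter=3 r=(3,0) succ=(0,0) retry=(0,1)
4 | A CAS | counter=4 r=(3,0) succ=(1,0) retry=(0,1)
5 | B LOAD | counter=4 r=(3,4) succ=(1,0) retry=(0,1)
6 | A LOAD | counter=4 r=(4,4) succ=(1,0) retry=(0,1)
7 | A CAS | counter=5 r=(4,4) succ=(2,0) retry=(0,1)
8 | B CAS | counter=5 r=(4,4) succ=(2,0) retry=(0,2)

counter=5 r=(4,4) succ=(2,0) retry=(0,2)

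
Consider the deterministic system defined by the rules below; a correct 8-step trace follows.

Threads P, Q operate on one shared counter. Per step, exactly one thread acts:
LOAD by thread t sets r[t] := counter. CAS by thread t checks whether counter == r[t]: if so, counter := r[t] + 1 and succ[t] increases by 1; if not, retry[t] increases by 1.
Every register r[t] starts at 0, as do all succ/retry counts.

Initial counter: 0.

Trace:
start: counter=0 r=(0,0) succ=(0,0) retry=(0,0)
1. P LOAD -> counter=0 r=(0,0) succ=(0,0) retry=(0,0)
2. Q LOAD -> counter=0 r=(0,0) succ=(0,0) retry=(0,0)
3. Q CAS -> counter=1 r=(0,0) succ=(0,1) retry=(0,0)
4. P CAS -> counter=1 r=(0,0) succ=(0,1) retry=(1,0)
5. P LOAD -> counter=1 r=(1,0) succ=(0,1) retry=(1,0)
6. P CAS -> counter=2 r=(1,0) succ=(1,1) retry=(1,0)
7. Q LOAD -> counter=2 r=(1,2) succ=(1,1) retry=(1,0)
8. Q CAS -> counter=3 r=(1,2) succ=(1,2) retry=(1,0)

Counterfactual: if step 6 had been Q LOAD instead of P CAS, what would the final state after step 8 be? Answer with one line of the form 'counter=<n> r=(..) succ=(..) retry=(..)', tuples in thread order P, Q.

(re-executing from step 6 with the substitution; state before step 6: counter=1 r=(1,0) succ=(0,1) retry=(1,0))
6. Q LOAD -> counter=1 r=(1,1) succ=(0,1) retry=(1,0)
7. Q LOAD -> counter=1 r=(1,1) succ=(0,1) retry=(1,0)
8. Q CAS -> counter=2 r=(1,1) succ=(0,2) retry=(1,0)

counter=2 r=(1,1) succ=(0,2) retry=(1,0)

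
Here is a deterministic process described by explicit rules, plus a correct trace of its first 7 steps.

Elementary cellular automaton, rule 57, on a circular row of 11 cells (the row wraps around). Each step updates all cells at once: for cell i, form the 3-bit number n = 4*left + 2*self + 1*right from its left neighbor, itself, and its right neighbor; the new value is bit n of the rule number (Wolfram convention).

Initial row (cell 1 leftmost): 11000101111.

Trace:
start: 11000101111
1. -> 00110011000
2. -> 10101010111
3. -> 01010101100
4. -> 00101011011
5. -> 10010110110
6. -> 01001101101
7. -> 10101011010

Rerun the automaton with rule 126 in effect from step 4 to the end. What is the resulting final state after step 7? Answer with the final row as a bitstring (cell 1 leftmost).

(re-executing steps 4..7 under rule 126; state before step 4: 01010101100)
4. -> 11111111110
5. -> 10000000011
6. -> 11000000110
7. -> 11100001111

11100001111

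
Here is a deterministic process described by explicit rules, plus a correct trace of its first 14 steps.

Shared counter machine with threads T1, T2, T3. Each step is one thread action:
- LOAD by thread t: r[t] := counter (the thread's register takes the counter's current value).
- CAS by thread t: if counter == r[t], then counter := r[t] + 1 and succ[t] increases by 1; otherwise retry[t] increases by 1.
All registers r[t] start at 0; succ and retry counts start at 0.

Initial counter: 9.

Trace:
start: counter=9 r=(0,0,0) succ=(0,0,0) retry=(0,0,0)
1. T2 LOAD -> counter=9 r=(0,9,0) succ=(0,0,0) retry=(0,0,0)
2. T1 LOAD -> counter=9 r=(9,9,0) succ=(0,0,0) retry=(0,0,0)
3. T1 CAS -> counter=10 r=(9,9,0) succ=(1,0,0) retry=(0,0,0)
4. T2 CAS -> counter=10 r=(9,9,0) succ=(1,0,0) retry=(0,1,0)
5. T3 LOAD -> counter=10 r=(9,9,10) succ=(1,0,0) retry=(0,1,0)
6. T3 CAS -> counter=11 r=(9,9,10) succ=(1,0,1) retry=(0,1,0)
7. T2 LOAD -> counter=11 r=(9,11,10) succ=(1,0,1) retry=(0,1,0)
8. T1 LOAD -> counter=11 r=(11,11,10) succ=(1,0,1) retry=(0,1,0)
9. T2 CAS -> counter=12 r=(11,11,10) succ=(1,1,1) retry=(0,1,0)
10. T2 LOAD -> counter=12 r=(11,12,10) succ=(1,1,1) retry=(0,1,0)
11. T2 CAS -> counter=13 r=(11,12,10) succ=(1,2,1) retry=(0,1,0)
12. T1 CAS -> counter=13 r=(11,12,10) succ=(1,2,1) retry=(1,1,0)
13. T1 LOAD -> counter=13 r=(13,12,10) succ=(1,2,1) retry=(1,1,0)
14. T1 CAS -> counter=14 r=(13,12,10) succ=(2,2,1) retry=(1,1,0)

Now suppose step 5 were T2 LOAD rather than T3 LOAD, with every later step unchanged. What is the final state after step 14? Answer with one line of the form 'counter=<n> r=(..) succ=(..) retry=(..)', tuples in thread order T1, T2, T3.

counter=13 r=(12,11,0) succ=(2,2,0) retry=(1,1,1)

(re-executing from step 5 with the substitution; state before step 5: counter=10 r=(9,9,0) succ=(1,0,0) retry=(0,1,0))
5. T2 LOAD -> counter=10 r=(9,10,0) succ=(1,0,0) retry=(0,1,0)
6. T3 CAS -> counter=10 r=(9,10,0) succ=(1,0,0) retry=(0,1,1)
7. T2 LOAD -> counter=10 r=(9,10,0) succ=(1,0,0) retry=(0,1,1)
8. T1 LOAD -> counter=10 r=(10,10,0) succ=(1,0,0) retry=(0,1,1)
9. T2 CAS -> counter=11 r=(10,10,0) succ=(1,1,0) retry=(0,1,1)
10. T2 LOAD -> counter=11 r=(10,11,0) succ=(1,1,0) retry=(0,1,1)
11. T2 CAS -> counter=12 r=(10,11,0) succ=(1,2,0) retry=(0,1,1)
12. T1 CAS -> counter=12 r=(10,11,0) succ=(1,2,0) retry=(1,1,1)
13. T1 LOAD -> counter=12 r=(12,11,0) succ=(1,2,0) retry=(1,1,1)
14. T1 CAS -> counter=13 r=(12,11,0) succ=(2,2,0) retry=(1,1,1)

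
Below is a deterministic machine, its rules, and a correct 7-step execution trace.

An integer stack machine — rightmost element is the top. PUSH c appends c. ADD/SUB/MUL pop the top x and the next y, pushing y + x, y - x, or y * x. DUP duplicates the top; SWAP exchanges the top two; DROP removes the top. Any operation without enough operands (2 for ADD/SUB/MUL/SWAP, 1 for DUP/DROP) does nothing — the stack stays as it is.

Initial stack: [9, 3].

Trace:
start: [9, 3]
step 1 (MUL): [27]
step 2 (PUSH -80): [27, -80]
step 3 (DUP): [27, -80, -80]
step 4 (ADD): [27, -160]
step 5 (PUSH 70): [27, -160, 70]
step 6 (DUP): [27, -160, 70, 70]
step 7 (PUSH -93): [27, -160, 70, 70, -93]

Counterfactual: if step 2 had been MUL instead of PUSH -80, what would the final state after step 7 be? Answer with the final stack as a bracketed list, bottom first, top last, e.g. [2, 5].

[54, 70, 70, -93]

(re-executing from step 2 with the substitution; state before step 2: [27])
step 2 (MUL): [27]
step 3 (DUP): [27, 27]
step 4 (ADD): [54]
step 5 (PUSH 70): [54, 70]
step 6 (DUP): [54, 70, 70]
step 7 (PUSH -93): [54, 70, 70, -93]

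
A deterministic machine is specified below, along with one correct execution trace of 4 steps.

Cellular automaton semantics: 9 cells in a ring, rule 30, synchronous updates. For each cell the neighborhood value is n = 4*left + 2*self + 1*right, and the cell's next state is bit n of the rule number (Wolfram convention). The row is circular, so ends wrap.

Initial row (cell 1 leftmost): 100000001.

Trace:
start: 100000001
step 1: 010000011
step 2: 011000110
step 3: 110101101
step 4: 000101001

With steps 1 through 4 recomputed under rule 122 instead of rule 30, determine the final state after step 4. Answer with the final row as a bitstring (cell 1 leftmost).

000111000

(re-executing steps 1..4 under rule 122; state before step 1: 100000001)
step 1: 110000011
step 2: 011000110
step 3: 111101111
step 4: 000111000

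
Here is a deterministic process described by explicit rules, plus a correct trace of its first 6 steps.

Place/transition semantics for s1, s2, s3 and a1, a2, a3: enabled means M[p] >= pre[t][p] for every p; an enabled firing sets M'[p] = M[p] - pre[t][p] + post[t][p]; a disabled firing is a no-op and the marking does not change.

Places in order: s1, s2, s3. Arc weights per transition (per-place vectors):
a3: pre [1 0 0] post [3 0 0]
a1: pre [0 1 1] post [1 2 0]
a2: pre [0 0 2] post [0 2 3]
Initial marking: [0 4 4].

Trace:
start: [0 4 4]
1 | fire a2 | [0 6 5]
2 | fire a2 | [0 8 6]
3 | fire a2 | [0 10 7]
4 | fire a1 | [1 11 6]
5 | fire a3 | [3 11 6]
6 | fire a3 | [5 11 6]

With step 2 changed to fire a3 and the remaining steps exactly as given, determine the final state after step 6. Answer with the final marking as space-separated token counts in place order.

(re-executing from step 2 with the substitution; state before step 2: [0 6 5])
2 | fire a3 | [0 6 5]
3 | fire a2 | [0 8 6]
4 | fire a1 | [1 9 5]
5 | fire a3 | [3 9 5]
6 | fire a3 | [5 9 5]

5 9 5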